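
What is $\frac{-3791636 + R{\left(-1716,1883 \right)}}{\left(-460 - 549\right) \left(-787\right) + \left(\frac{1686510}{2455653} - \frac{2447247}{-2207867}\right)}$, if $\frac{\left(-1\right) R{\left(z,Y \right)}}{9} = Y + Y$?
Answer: $- \frac{3456847875832552505}{717555564208423999} \approx -4.8175$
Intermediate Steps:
$R{\left(z,Y \right)} = - 18 Y$ ($R{\left(z,Y \right)} = - 9 \left(Y + Y\right) = - 9 \cdot 2 Y = - 18 Y$)
$\frac{-3791636 + R{\left(-1716,1883 \right)}}{\left(-460 - 549\right) \left(-787\right) + \left(\frac{1686510}{2455653} - \frac{2447247}{-2207867}\right)} = \frac{-3791636 - 33894}{\left(-460 - 549\right) \left(-787\right) + \left(\frac{1686510}{2455653} - \frac{2447247}{-2207867}\right)} = \frac{-3791636 - 33894}{\left(-1009\right) \left(-787\right) + \left(1686510 \cdot \frac{1}{2455653} - - \frac{2447247}{2207867}\right)} = - \frac{3825530}{794083 + \left(\frac{562170}{818551} + \frac{2447247}{2207867}\right)} = - \frac{3825530}{794083 + \frac{3244393070487}{1807251740717}} = - \frac{3825530}{\frac{1435111128416847998}{1807251740717}} = \left(-3825530\right) \frac{1807251740717}{1435111128416847998} = - \frac{3456847875832552505}{717555564208423999}$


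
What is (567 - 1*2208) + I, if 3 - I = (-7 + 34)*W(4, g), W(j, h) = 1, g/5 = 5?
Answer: -1665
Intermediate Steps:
g = 25 (g = 5*5 = 25)
I = -24 (I = 3 - (-7 + 34) = 3 - 27 = -24)
(567 - 1*2208) + I = (567 - 1*2208) - 24 = (567 - 2208) - 24 = -1641 - 24 = -1665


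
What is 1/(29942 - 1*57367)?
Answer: -1/27425 ≈ -3.6463e-5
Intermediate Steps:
1/(29942 - 1*57367) = 1/(29942 - 57367) = 1/(-27425) = -1/27425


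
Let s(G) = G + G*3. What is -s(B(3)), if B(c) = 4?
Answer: -16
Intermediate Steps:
s(G) = 4*G (s(G) = G + 3*G = 4*G)
-s(B(3)) = -4*4 = -1*16 = -16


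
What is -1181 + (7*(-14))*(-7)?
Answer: -495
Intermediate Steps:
-1181 + (7*(-14))*(-7) = -1181 - 98*(-7) = -1181 + 686 = -495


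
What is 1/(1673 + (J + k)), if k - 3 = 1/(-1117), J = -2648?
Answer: -1117/1085725 ≈ -0.0010288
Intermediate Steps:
k = 3350/1117 (k = 3 + 1/(-1117) = 3 - 1/1117 = 3350/1117 ≈ 2.9991)
1/(1673 + (J + k)) = 1/(1673 + (-2648 + 3350/1117)) = 1/(1673 - 2954466/1117) = 1/(-1085725/1117) = -1117/1085725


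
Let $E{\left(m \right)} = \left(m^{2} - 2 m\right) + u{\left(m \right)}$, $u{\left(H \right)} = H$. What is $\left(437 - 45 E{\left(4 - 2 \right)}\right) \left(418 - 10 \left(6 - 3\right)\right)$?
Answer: $134636$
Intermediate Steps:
$E{\left(m \right)} = m^{2} - m$ ($E{\left(m \right)} = \left(m^{2} - 2 m\right) + m = m^{2} - m$)
$\left(437 - 45 E{\left(4 - 2 \right)}\right) \left(418 - 10 \left(6 - 3\right)\right) = \left(437 - 45 \left(4 - 2\right) \left(-1 + \left(4 - 2\right)\right)\right) \left(418 - 10 \left(6 - 3\right)\right) = \left(437 - 45 \left(4 - 2\right) \left(-1 + \left(4 - 2\right)\right)\right) \left(418 - 30\right) = \left(437 - 45 \cdot 2 \left(-1 + 2\right)\right) \left(418 - 30\right) = \left(437 - 45 \cdot 2 \cdot 1\right) 388 = \left(437 - 90\right) 388 = 347 \cdot 388 = 134636$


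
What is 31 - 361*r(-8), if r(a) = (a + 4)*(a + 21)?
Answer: 18803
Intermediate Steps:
r(a) = (4 + a)*(21 + a)
31 - 361*r(-8) = 31 - 361*(84 + (-8)² + 25*(-8)) = 31 - 361*(84 + 64 - 200) = 31 - 361*(-52) = 31 + 18772 = 18803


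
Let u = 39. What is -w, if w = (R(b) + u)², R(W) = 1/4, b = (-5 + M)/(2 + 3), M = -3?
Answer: -24649/16 ≈ -1540.6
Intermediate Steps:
b = -8/5 (b = (-5 - 3)/(2 + 3) = -8/5 ≈ -1.6000)
R(W) = ¼
w = 24649/16 (w = (¼ + 39)² = (157/4)² = 24649/16 ≈ 1540.6)
-w = -1*24649/16 = -24649/16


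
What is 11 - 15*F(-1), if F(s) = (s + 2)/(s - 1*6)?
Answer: 92/7 ≈ 13.143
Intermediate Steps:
F(s) = (2 + s)/(-6 + s) (F(s) = (2 + s)/(s - 6) = (2 + s)/(-6 + s))
11 - 15*F(-1) = 11 - 15*(2 - 1)/(-6 - 1) = 11 - 15/(-7) = 11 - (-15)/7 = 11 - 15*(-1/7) = 11 + 15/7 = 92/7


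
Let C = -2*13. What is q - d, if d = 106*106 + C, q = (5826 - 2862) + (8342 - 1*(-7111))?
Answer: 7207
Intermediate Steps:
C = -26
q = 18417 (q = 2964 + (8342 + 7111) = 2964 + 15453 = 18417)
d = 11210 (d = 106*106 - 26 = 11236 - 26 = 11210)
q - d = 18417 - 1*11210 = 18417 - 11210 = 7207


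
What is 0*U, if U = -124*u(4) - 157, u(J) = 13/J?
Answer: 0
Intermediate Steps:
U = -560 (U = -1612/4 - 157 = -124*13/4 - 157 = -403 - 157 = -560)
0*U = 0*(-560) = 0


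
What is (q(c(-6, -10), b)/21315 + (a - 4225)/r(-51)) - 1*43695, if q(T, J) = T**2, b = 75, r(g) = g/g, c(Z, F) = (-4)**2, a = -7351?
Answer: -1178101109/21315 ≈ -55271.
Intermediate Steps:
c(Z, F) = 16
r(g) = 1
(q(c(-6, -10), b)/21315 + (a - 4225)/r(-51)) - 1*43695 = (16**2/21315 + (-7351 - 4225)/1) - 1*43695 = (256*(1/21315) - 11576*1) - 43695 = (256/21315 - 11576) - 43695 = -246742184/21315 - 43695 = -1178101109/21315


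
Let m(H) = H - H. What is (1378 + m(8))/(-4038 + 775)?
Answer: -106/251 ≈ -0.42231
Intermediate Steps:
m(H) = 0
(1378 + m(8))/(-4038 + 775) = (1378 + 0)/(-4038 + 775) = 1378/(-3263) = 1378*(-1/3263) = -106/251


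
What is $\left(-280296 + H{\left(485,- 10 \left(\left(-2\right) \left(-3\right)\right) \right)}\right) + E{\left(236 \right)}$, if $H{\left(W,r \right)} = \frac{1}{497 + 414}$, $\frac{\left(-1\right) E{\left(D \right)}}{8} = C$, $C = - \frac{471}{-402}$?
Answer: $- \frac{17108998993}{61037} \approx -2.8031 \cdot 10^{5}$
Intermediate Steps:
$C = \frac{157}{134}$ ($C = \left(-471\right) \left(- \frac{1}{402}\right) = \frac{157}{134} \approx 1.1716$)
$E{\left(D \right)} = - \frac{628}{67}$ ($E{\left(D \right)} = \left(-8\right) \frac{157}{134} = - \frac{628}{67}$)
$H{\left(W,r \right)} = \frac{1}{911}$
$\left(-280296 + H{\left(485,- 10 \left(\left(-2\right) \left(-3\right)\right) \right)}\right) + E{\left(236 \right)} = \left(-280296 + \frac{1}{911}\right) - \frac{628}{67} = - \frac{255349655}{911} - \frac{628}{67} = - \frac{17108998993}{61037}$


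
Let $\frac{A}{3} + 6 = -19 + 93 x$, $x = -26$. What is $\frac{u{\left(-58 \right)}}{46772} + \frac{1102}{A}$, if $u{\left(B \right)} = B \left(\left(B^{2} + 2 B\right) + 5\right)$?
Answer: $- \frac{717167245}{171395994} \approx -4.1843$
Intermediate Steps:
$A = -7329$ ($A = -18 + 3 \left(-19 + 93 \left(-26\right)\right) = -18 + 3 \left(-19 - 2418\right) = -18 + 3 \left(-2437\right) = -18 - 7311 = -7329$)
$u{\left(B \right)} = B \left(5 + B^{2} + 2 B\right)$
$\frac{u{\left(-58 \right)}}{46772} + \frac{1102}{A} = \frac{\left(-58\right) \left(5 + \left(-58\right)^{2} + 2 \left(-58\right)\right)}{46772} + \frac{1102}{-7329} = - 58 \left(5 + 3364 - 116\right) \frac{1}{46772} + 1102 \left(- \frac{1}{7329}\right) = \left(-58\right) 3253 \cdot \frac{1}{46772} - \frac{1102}{7329} = \left(-188674\right) \frac{1}{46772} - \frac{1102}{7329} = - \frac{94337}{23386} - \frac{1102}{7329} = - \frac{717167245}{171395994}$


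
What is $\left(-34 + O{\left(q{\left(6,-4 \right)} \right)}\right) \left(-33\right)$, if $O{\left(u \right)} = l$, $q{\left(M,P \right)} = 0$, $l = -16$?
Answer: $1650$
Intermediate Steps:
$O{\left(u \right)} = -16$
$\left(-34 + O{\left(q{\left(6,-4 \right)} \right)}\right) \left(-33\right) = \left(-34 - 16\right) \left(-33\right) = \left(-50\right) \left(-33\right) = 1650$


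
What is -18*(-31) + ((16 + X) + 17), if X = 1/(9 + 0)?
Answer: 5320/9 ≈ 591.11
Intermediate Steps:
X = ⅑ (X = 1/9 = ⅑ ≈ 0.11111)
-18*(-31) + ((16 + X) + 17) = -18*(-31) + ((16 + ⅑) + 17) = 558 + (145/9 + 17) = 558 + 298/9 = 5320/9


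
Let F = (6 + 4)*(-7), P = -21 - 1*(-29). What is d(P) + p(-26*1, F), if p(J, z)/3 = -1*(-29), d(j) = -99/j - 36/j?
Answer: 561/8 ≈ 70.125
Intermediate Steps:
P = 8 (P = -21 + 29 = 8)
d(j) = -135/j
F = -70 (F = 10*(-7) = -70)
p(J, z) = 87 (p(J, z) = 3*(-1*(-29)) = 3*29 = 87)
d(P) + p(-26*1, F) = -135/8 + 87 = 561/8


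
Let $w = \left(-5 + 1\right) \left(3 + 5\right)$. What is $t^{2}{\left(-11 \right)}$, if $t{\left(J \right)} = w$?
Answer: $1024$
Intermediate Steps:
$w = -32$ ($w = \left(-4\right) 8 = -32$)
$t{\left(J \right)} = -32$
$t^{2}{\left(-11 \right)} = \left(-32\right)^{2} = 1024$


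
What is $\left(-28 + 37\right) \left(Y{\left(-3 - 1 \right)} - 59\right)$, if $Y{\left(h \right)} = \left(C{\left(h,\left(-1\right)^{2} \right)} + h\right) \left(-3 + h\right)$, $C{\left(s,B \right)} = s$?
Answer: $-27$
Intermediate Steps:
$Y{\left(h \right)} = 2 h \left(-3 + h\right)$ ($Y{\left(h \right)} = \left(h + h\right) \left(-3 + h\right) = 2 h \left(-3 + h\right)$)
$\left(-28 + 37\right) \left(Y{\left(-3 - 1 \right)} - 59\right) = \left(-28 + 37\right) \left(2 \left(-3 - 1\right) \left(-3 - 4\right) - 59\right) = 9 \left(2 \left(-3 - 1\right) \left(-3 - 4\right) - 59\right) = 9 \left(2 \left(-4\right) \left(-3 - 4\right) - 59\right) = 9 \left(2 \left(-4\right) \left(-7\right) - 59\right) = 9 \left(56 - 59\right) = 9 \left(-3\right) = -27$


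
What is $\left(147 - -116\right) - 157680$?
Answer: $-157417$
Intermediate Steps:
$\left(147 - -116\right) - 157680 = \left(147 + 116\right) - 157680 = 263 - 157680 = -157417$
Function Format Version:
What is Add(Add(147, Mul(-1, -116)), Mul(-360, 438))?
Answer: -157417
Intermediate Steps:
Add(Add(147, Mul(-1, -116)), Mul(-360, 438)) = Add(Add(147, 116), -157680) = Add(263, -157680) = -157417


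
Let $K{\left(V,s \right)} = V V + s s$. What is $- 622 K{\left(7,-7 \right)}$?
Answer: $-60956$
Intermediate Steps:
$K{\left(V,s \right)} = V^{2} + s^{2}$
$- 622 K{\left(7,-7 \right)} = - 622 \left(7^{2} + \left(-7\right)^{2}\right) = - 622 \left(49 + 49\right) = \left(-622\right) 98 = -60956$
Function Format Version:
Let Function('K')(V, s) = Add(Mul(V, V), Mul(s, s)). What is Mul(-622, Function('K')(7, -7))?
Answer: -60956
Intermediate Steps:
Function('K')(V, s) = Add(Pow(V, 2), Pow(s, 2))
Mul(-622, Function('K')(7, -7)) = Mul(-622, Add(Pow(7, 2), Pow(-7, 2))) = Mul(-622, Add(49, 49)) = Mul(-622, 98) = -60956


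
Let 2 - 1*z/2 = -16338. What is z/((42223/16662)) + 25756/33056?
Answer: 4500136892137/348930872 ≈ 12897.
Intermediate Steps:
z = 32680 (z = 4 - 2*(-16338) = 4 + 32676 = 32680)
z/((42223/16662)) + 25756/33056 = 32680/((42223/16662)) + 25756/33056 = 32680/((42223*(1/16662))) + 25756*(1/33056) = 32680/(42223/16662) + 6439/8264 = 32680*(16662/42223) + 6439/8264 = 544514160/42223 + 6439/8264 = 4500136892137/348930872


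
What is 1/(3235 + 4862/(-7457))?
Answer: 7457/24118533 ≈ 0.00030918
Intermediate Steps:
1/(3235 + 4862/(-7457)) = 1/(3235 + 4862*(-1/7457)) = 1/(3235 - 4862/7457) = 1/(24118533/7457) = 7457/24118533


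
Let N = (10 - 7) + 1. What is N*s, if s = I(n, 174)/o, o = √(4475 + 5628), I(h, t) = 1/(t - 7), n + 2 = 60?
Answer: 4*√10103/1687201 ≈ 0.00023830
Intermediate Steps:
n = 58 (n = -2 + 60 = 58)
I(h, t) = 1/(-7 + t)
o = √10103 ≈ 100.51
s = √10103/1687201 (s = 1/((-7 + 174)*(√10103)) = (√10103/10103)/167 = √10103/1687201 ≈ 5.9574e-5)
N = 4 (N = 3 + 1 = 4)
N*s = 4*(√10103/1687201) = 4*√10103/1687201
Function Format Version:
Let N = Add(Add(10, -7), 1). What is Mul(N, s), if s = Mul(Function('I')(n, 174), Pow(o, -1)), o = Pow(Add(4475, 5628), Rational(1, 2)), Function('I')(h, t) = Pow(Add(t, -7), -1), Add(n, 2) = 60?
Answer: Mul(Rational(4, 1687201), Pow(10103, Rational(1, 2))) ≈ 0.00023830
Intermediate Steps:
n = 58 (n = Add(-2, 60) = 58)
Function('I')(h, t) = Pow(Add(-7, t), -1)
o = Pow(10103, Rational(1, 2)) ≈ 100.51
s = Mul(Rational(1, 1687201), Pow(10103, Rational(1, 2))) (s = Mul(Pow(Add(-7, 174), -1), Pow(Pow(10103, Rational(1, 2)), -1)) = Mul(Pow(167, -1), Mul(Rational(1, 10103), Pow(10103, Rational(1, 2)))) = Mul(Rational(1, 167), Mul(Rational(1, 10103), Pow(10103, Rational(1, 2)))) = Mul(Rational(1, 1687201), Pow(10103, Rational(1, 2))) ≈ 5.9574e-5)
N = 4 (N = Add(3, 1) = 4)
Mul(N, s) = Mul(4, Mul(Rational(1, 1687201), Pow(10103, Rational(1, 2)))) = Mul(Rational(4, 1687201), Pow(10103, Rational(1, 2)))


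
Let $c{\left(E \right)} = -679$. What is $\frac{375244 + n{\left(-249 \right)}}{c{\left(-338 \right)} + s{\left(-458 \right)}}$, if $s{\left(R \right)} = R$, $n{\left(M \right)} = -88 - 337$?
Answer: $- \frac{374819}{1137} \approx -329.66$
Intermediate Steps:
$n{\left(M \right)} = -425$ ($n{\left(M \right)} = -88 - 337 = -425$)
$\frac{375244 + n{\left(-249 \right)}}{c{\left(-338 \right)} + s{\left(-458 \right)}} = \frac{375244 - 425}{-679 - 458} = \frac{374819}{-1137} = 374819 \left(- \frac{1}{1137}\right) = - \frac{374819}{1137}$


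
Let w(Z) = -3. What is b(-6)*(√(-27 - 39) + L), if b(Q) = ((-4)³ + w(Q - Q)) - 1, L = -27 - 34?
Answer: 4148 - 68*I*√66 ≈ 4148.0 - 552.43*I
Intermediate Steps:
L = -61
b(Q) = -68 (b(Q) = ((-4)³ - 3) - 1 = (-64 - 3) - 1 = -67 - 1 = -68)
b(-6)*(√(-27 - 39) + L) = -68*(√(-27 - 39) - 61) = -68*(√(-66) - 61) = -68*(I*√66 - 61) = -68*(-61 + I*√66) = 4148 - 68*I*√66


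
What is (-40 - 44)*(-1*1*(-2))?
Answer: -168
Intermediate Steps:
(-40 - 44)*(-1*1*(-2)) = -(-84)*(-2) = -84*2 = -168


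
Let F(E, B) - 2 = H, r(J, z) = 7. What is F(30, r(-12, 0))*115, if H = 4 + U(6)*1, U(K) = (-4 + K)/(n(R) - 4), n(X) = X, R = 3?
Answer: 460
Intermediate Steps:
U(K) = 4 - K (U(K) = (-4 + K)/(3 - 4) = (-4 + K)/(-1) = (-4 + K)*(-1) = 4 - K)
H = 2 (H = 4 + (4 - 1*6)*1 = 4 + (4 - 6)*1 = 4 - 2*1 = 4 - 2 = 2)
F(E, B) = 4 (F(E, B) = 2 + 2 = 4)
F(30, r(-12, 0))*115 = 4*115 = 460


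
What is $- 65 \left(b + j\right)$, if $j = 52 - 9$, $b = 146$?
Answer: $-12285$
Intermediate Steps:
$j = 43$
$- 65 \left(b + j\right) = - 65 \left(146 + 43\right) = \left(-65\right) 189 = -12285$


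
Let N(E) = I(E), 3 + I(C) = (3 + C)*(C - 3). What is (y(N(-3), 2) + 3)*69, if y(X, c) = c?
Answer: 345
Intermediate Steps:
I(C) = -3 + (-3 + C)*(3 + C) (I(C) = -3 + (3 + C)*(C - 3) = -3 + (3 + C)*(-3 + C) = -3 + (-3 + C)*(3 + C))
N(E) = -12 + E**2
(y(N(-3), 2) + 3)*69 = (2 + 3)*69 = 5*69 = 345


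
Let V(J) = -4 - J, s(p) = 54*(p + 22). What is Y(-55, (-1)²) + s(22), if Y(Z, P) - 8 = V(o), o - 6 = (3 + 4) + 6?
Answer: 2361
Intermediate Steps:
s(p) = 1188 + 54*p (s(p) = 54*(22 + p) = 1188 + 54*p)
o = 19 (o = 6 + ((3 + 4) + 6) = 6 + (7 + 6) = 6 + 13 = 19)
Y(Z, P) = -15 (Y(Z, P) = 8 + (-4 - 1*19) = 8 + (-4 - 19) = 8 - 23 = -15)
Y(-55, (-1)²) + s(22) = -15 + (1188 + 54*22) = -15 + (1188 + 1188) = -15 + 2376 = 2361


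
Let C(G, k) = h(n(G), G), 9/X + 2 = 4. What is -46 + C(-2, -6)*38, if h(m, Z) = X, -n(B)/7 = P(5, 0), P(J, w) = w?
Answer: 125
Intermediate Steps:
X = 9/2 (X = 9/(-2 + 4) = 9/2 ≈ 4.5000)
n(B) = 0 (n(B) = -7*0 = 0)
h(m, Z) = 9/2
C(G, k) = 9/2
-46 + C(-2, -6)*38 = -46 + (9/2)*38 = -46 + 171 = 125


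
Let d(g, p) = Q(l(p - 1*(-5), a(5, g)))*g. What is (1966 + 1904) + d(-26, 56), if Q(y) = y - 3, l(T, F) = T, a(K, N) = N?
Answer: 2362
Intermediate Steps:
Q(y) = -3 + y
d(g, p) = g*(2 + p) (d(g, p) = (-3 + (p - 1*(-5)))*g = (-3 + (p + 5))*g = (-3 + (5 + p))*g = (2 + p)*g = g*(2 + p))
(1966 + 1904) + d(-26, 56) = (1966 + 1904) - 26*(2 + 56) = 3870 - 26*58 = 3870 - 1508 = 2362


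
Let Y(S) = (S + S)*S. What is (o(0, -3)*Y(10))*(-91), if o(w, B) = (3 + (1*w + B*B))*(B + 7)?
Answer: -873600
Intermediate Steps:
Y(S) = 2*S² (Y(S) = (2*S)*S = 2*S²)
o(w, B) = (7 + B)*(3 + w + B²) (o(w, B) = (3 + (w + B²))*(7 + B) = (3 + w + B²)*(7 + B) = (7 + B)*(3 + w + B²))
(o(0, -3)*Y(10))*(-91) = ((21 + (-3)³ + 3*(-3) + 7*0 + 7*(-3)² - 3*0)*(2*10²))*(-91) = ((21 - 27 - 9 + 0 + 7*9 + 0)*(2*100))*(-91) = ((21 - 27 - 9 + 0 + 63 + 0)*200)*(-91) = (48*200)*(-91) = 9600*(-91) = -873600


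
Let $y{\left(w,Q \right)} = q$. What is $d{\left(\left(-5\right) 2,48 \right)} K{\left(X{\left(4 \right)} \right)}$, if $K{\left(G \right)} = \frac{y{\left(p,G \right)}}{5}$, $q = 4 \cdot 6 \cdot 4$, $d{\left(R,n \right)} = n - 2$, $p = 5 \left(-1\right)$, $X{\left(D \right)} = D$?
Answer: $\frac{4416}{5} \approx 883.2$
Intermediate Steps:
$p = -5$
$d{\left(R,n \right)} = -2 + n$
$q = 96$ ($q = 4 \cdot 24 = 96$)
$y{\left(w,Q \right)} = 96$
$K{\left(G \right)} = \frac{96}{5}$
$d{\left(\left(-5\right) 2,48 \right)} K{\left(X{\left(4 \right)} \right)} = \left(-2 + 48\right) \frac{96}{5} = 46 \cdot \frac{96}{5} = \frac{4416}{5}$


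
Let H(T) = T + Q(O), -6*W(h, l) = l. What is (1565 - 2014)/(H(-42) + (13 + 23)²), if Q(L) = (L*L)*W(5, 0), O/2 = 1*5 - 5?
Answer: -449/1254 ≈ -0.35805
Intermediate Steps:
O = 0 (O = 2*(1*5 - 5) = 2*(5 - 5) = 2*0 = 0)
W(h, l) = -l/6
Q(L) = 0 (Q(L) = (L*L)*(-⅙*0) = L²*0 = 0)
H(T) = T (H(T) = T + 0 = T)
(1565 - 2014)/(H(-42) + (13 + 23)²) = (1565 - 2014)/(-42 + (13 + 23)²) = -449/(-42 + 36²) = -449/(-42 + 1296) = -449/1254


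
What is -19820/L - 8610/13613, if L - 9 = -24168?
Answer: 61800670/328876467 ≈ 0.18791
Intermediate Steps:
L = -24159 (L = 9 - 24168 = -24159)
-19820/L - 8610/13613 = -19820/(-24159) - 8610/13613 = -19820*(-1/24159) - 8610*1/13613 = 19820/24159 - 8610/13613 = 61800670/328876467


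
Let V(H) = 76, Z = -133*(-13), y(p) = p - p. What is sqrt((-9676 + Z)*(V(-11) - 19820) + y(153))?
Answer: 12*sqrt(1089622) ≈ 12526.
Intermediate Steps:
y(p) = 0
Z = 1729
sqrt((-9676 + Z)*(V(-11) - 19820) + y(153)) = sqrt((-9676 + 1729)*(76 - 19820) + 0) = sqrt(-7947*(-19744) + 0) = sqrt(156905568 + 0) = sqrt(156905568) = 12*sqrt(1089622)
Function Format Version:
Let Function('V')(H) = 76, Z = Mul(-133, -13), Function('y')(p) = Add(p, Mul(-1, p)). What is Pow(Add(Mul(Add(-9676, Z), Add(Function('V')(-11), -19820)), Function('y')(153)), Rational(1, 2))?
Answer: Mul(12, Pow(1089622, Rational(1, 2))) ≈ 12526.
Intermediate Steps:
Function('y')(p) = 0
Z = 1729
Pow(Add(Mul(Add(-9676, Z), Add(Function('V')(-11), -19820)), Function('y')(153)), Rational(1, 2)) = Pow(Add(Mul(Add(-9676, 1729), Add(76, -19820)), 0), Rational(1, 2)) = Pow(Add(Mul(-7947, -19744), 0), Rational(1, 2)) = Pow(Add(156905568, 0), Rational(1, 2)) = Pow(156905568, Rational(1, 2)) = Mul(12, Pow(1089622, Rational(1, 2)))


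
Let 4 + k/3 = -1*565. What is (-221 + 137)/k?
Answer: 28/569 ≈ 0.049209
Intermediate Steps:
k = -1707 (k = -12 + 3*(-1*565) = -12 + 3*(-565) = -12 - 1695 = -1707)
(-221 + 137)/k = (-221 + 137)/(-1707) = -84*(-1/1707) = 28/569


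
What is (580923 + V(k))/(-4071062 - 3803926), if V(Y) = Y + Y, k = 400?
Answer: -581723/7874988 ≈ -0.073870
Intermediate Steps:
V(Y) = 2*Y
(580923 + V(k))/(-4071062 - 3803926) = (580923 + 2*400)/(-4071062 - 3803926) = (580923 + 800)/(-7874988) = 581723*(-1/7874988) = -581723/7874988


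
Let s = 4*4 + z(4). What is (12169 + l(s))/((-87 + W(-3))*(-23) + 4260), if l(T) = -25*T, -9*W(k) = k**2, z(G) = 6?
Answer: 11619/6284 ≈ 1.8490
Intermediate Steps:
s = 22 (s = 4*4 + 6 = 16 + 6 = 22)
W(k) = -k**2/9
(12169 + l(s))/((-87 + W(-3))*(-23) + 4260) = (12169 - 25*22)/((-87 - 1/9*(-3)**2)*(-23) + 4260) = (12169 - 550)/((-87 - 1/9*9)*(-23) + 4260) = 11619/((-87 - 1)*(-23) + 4260) = 11619/(-88*(-23) + 4260) = 11619/(2024 + 4260) = 11619/6284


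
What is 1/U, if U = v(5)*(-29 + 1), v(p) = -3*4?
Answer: 1/336 ≈ 0.0029762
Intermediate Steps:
v(p) = -12
U = 336 (U = -12*(-29 + 1) = -12*(-28) = 336)
1/U = 1/336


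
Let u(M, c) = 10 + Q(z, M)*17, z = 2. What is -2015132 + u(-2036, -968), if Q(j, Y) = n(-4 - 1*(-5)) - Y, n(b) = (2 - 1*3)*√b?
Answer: -1980527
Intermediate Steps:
n(b) = -√b (n(b) = (2 - 3)*√b = -√b)
Q(j, Y) = -1 - Y (Q(j, Y) = -√(-4 - 1*(-5)) - Y = -√(-4 + 5) - Y = -√1 - Y = -1*1 - Y = -1 - Y)
u(M, c) = -7 - 17*M (u(M, c) = 10 + (-1 - M)*17 = 10 + (-17 - 17*M) = -7 - 17*M)
-2015132 + u(-2036, -968) = -2015132 + (-7 - 17*(-2036)) = -2015132 + (-7 + 34612) = -2015132 + 34605 = -1980527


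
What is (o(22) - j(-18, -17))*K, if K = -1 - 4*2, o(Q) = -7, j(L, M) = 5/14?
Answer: 927/14 ≈ 66.214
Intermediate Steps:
j(L, M) = 5/14 (j(L, M) = 5*(1/14) = 5/14)
K = -9 (K = -1 - 8 = -9)
(o(22) - j(-18, -17))*K = (-7 - 1*5/14)*(-9) = (-7 - 5/14)*(-9) = -103/14*(-9) = 927/14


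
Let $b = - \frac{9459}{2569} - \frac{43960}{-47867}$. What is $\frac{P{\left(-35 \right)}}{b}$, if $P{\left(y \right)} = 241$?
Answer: $- \frac{29635847843}{339840713} \approx -87.205$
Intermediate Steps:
$b = - \frac{339840713}{122970323}$ ($b = \left(-9459\right) \frac{1}{2569} - - \frac{43960}{47867} = - \frac{9459}{2569} + \frac{43960}{47867} = - \frac{339840713}{122970323} \approx -2.7636$)
$\frac{P{\left(-35 \right)}}{b} = \frac{241}{- \frac{339840713}{122970323}} = 241 \left(- \frac{122970323}{339840713}\right) = - \frac{29635847843}{339840713}$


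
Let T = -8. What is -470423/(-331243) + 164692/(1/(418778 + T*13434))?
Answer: 16982698681066159/331243 ≈ 5.1270e+10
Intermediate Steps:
-470423/(-331243) + 164692/(1/(418778 + T*13434)) = -470423/(-331243) + 164692/(1/(418778 - 8*13434)) = -470423*(-1/331243) + 164692/(1/(418778 - 107472)) = 470423/331243 + 164692/(1/311306) = 470423/331243 + 164692*311306 = 470423/331243 + 51269607752 = 16982698681066159/331243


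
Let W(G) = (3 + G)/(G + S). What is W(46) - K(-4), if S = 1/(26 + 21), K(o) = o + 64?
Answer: -18211/309 ≈ -58.935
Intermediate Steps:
K(o) = 64 + o
S = 1/47 ≈ 0.021277
W(G) = (3 + G)/(1/47 + G) (W(G) = (3 + G)/(G + 1/47) = (3 + G)/(1/47 + G))
W(46) - K(-4) = 47*(3 + 46)/(1 + 47*46) - (64 - 4) = 47*49/(1 + 2162) - 1*60 = 47*49/2163 - 60 = 47*(1/2163)*49 - 60 = 329/309 - 60 = -18211/309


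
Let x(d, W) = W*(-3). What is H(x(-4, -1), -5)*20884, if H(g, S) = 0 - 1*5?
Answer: -104420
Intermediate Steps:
x(d, W) = -3*W
H(g, S) = -5 (H(g, S) = 0 - 5 = -5)
H(x(-4, -1), -5)*20884 = -5*20884 = -104420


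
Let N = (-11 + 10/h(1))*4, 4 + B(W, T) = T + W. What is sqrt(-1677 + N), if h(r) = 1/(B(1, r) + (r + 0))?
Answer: I*sqrt(1761) ≈ 41.964*I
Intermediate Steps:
B(W, T) = -4 + T + W (B(W, T) = -4 + (T + W) = -4 + T + W)
h(r) = 1/(-3 + 2*r) (h(r) = 1/((-4 + r + 1) + (r + 0)) = 1/((-3 + r) + r) = 1/(-3 + 2*r))
N = -84 (N = (-11 + 10/(1/(-3 + 2*1)))*4 = (-11 + 10/(1/(-3 + 2)))*4 = (-11 + 10/(1/(-1)))*4 = (-11 + 10/(-1))*4 = (-11 + 10*(-1))*4 = (-11 - 10)*4 = -21*4 = -84)
sqrt(-1677 + N) = sqrt(-1677 - 84) = sqrt(-1761) = I*sqrt(1761)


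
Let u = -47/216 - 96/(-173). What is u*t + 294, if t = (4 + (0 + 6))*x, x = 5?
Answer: 5808221/18684 ≈ 310.87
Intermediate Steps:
u = 12605/37368 (u = -47*1/216 - 96*(-1/173) = -47/216 + 96/173 = 12605/37368 ≈ 0.33732)
t = 50 (t = (4 + (0 + 6))*5 = (4 + 6)*5 = 10*5 = 50)
u*t + 294 = (12605/37368)*50 + 294 = 315125/18684 + 294 = 5808221/18684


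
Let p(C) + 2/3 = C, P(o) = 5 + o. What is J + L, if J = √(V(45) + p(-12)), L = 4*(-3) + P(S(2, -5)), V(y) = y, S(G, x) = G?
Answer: -5 + √291/3 ≈ 0.68624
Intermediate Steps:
L = -5 (L = 4*(-3) + (5 + 2) = -12 + 7 = -5)
p(C) = -⅔ + C
J = √291/3 (J = √(45 + (-⅔ - 12)) = √(45 - 38/3) = √(97/3) = √291/3 ≈ 5.6862)
J + L = √291/3 - 5 = -5 + √291/3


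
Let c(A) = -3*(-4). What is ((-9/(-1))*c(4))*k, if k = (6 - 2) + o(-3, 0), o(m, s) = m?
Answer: 108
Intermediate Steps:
c(A) = 12
k = 1 (k = (6 - 2) - 3 = 4 - 3 = 1)
((-9/(-1))*c(4))*k = (-9/(-1)*12)*1 = (-9*(-1)*12)*1 = (9*12)*1 = 108*1 = 108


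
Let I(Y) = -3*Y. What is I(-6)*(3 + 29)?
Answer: 576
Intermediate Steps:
I(-6)*(3 + 29) = (-3*(-6))*(3 + 29) = 18*32 = 576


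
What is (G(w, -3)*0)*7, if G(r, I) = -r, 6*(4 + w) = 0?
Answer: 0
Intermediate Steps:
w = -4 (w = -4 + (1/6)*0 = -4 + 0 = -4)
(G(w, -3)*0)*7 = (-1*(-4)*0)*7 = (4*0)*7 = 0*7 = 0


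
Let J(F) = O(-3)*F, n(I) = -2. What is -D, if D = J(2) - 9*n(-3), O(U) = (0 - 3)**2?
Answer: -36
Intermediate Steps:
O(U) = 9 (O(U) = (-3)**2 = 9)
J(F) = 9*F
D = 36 (D = 9*2 - 9*(-2) = 18 + 18 = 36)
-D = -1*36 = -36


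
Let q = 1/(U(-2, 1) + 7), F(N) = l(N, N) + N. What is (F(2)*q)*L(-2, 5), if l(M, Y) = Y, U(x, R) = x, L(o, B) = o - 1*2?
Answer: -16/5 ≈ -3.2000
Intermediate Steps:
L(o, B) = -2 + o (L(o, B) = o - 2 = -2 + o)
F(N) = 2*N (F(N) = N + N = 2*N)
q = 1/5 (q = 1/(-2 + 7) = 1/5 ≈ 0.20000)
(F(2)*q)*L(-2, 5) = ((2*2)*(1/5))*(-2 - 2) = (4*(1/5))*(-4) = (4/5)*(-4) = -16/5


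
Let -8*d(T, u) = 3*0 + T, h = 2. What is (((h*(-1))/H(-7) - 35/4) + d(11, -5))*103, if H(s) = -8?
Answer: -8137/8 ≈ -1017.1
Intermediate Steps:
d(T, u) = -T/8 (d(T, u) = -(3*0 + T)/8 = -(0 + T)/8 = -T/8)
(((h*(-1))/H(-7) - 35/4) + d(11, -5))*103 = (((2*(-1))/(-8) - 35/4) - ⅛*11)*103 = ((-2*(-⅛) - 35*¼) - 11/8)*103 = ((¼ - 35/4) - 11/8)*103 = (-17/2 - 11/8)*103 = -79/8*103 = -8137/8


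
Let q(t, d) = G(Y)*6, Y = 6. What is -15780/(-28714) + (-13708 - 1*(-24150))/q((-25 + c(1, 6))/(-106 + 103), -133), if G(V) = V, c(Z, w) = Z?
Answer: 75099917/258426 ≈ 290.60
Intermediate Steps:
q(t, d) = 36 (q(t, d) = 6*6 = 36)
-15780/(-28714) + (-13708 - 1*(-24150))/q((-25 + c(1, 6))/(-106 + 103), -133) = -15780/(-28714) + (-13708 - 1*(-24150))/36 = -15780*(-1/28714) + (-13708 + 24150)*(1/36) = 7890/14357 + 10442*(1/36) = 7890/14357 + 5221/18 = 75099917/258426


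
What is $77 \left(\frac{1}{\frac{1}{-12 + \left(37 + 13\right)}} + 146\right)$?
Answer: $14168$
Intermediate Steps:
$77 \left(\frac{1}{\frac{1}{-12 + \left(37 + 13\right)}} + 146\right) = 77 \left(\frac{1}{\frac{1}{-12 + 50}} + 146\right) = 77 \left(\frac{1}{\frac{1}{38}} + 146\right) = 77 \left(38 + 146\right) = 77 \cdot 184 = 14168$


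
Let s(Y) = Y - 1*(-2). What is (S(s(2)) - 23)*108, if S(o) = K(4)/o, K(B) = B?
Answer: -2376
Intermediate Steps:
s(Y) = 2 + Y (s(Y) = Y + 2 = 2 + Y)
S(o) = 4/o
(S(s(2)) - 23)*108 = (4/(2 + 2) - 23)*108 = (4/4 - 23)*108 = (4*(1/4) - 23)*108 = (1 - 23)*108 = -22*108 = -2376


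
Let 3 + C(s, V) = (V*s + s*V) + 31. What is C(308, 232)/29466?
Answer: 71470/14733 ≈ 4.8510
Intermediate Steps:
C(s, V) = 28 + 2*V*s (C(s, V) = -3 + ((V*s + s*V) + 31) = -3 + ((V*s + V*s) + 31) = -3 + (2*V*s + 31) = -3 + (31 + 2*V*s) = 28 + 2*V*s)
C(308, 232)/29466 = (28 + 2*232*308)/29466 = (28 + 142912)*(1/29466) = 142940*(1/29466) = 71470/14733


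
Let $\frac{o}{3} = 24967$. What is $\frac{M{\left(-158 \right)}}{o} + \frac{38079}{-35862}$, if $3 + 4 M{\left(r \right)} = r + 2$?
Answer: $- \frac{634129043}{596911036} \approx -1.0624$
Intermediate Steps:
$M{\left(r \right)} = - \frac{1}{4} + \frac{r}{4}$ ($M{\left(r \right)} = - \frac{3}{4} + \frac{r + 2}{4} = - \frac{3}{4} + \frac{2 + r}{4} = - \frac{3}{4} + \left(\frac{1}{2} + \frac{r}{4}\right) = - \frac{1}{4} + \frac{r}{4}$)
$o = 74901$ ($o = 3 \cdot 24967 = 74901$)
$\frac{M{\left(-158 \right)}}{o} + \frac{38079}{-35862} = \frac{- \frac{1}{4} + \frac{1}{4} \left(-158\right)}{74901} + \frac{38079}{-35862} = \left(- \frac{1}{4} - \frac{79}{2}\right) \frac{1}{74901} + 38079 \left(- \frac{1}{35862}\right) = \left(- \frac{159}{4}\right) \frac{1}{74901} - \frac{12693}{11954} = - \frac{53}{99868} - \frac{12693}{11954} = - \frac{634129043}{596911036}$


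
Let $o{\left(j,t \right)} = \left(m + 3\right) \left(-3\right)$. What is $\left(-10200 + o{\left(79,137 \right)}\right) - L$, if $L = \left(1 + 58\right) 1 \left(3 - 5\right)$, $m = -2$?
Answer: $-10085$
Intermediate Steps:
$o{\left(j,t \right)} = -3$ ($o{\left(j,t \right)} = \left(-2 + 3\right) \left(-3\right) = 1 \left(-3\right) = -3$)
$L = -118$ ($L = 59 \cdot 1 \left(-2\right) = 59 \left(-2\right) = -118$)
$\left(-10200 + o{\left(79,137 \right)}\right) - L = \left(-10200 - 3\right) - -118 = -10203 + 118 = -10085$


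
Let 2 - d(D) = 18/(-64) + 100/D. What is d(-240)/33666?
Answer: 259/3231936 ≈ 8.0138e-5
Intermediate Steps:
d(D) = 73/32 - 100/D (d(D) = 2 - (18/(-64) + 100/D) = 2 - (18*(-1/64) + 100/D) = 2 - (-9/32 + 100/D) = 2 + (9/32 - 100/D) = 73/32 - 100/D)
d(-240)/33666 = (73/32 - 100/(-240))/33666 = (73/32 - 100*(-1/240))*(1/33666) = (73/32 + 5/12)*(1/33666) = (259/96)*(1/33666) = 259/3231936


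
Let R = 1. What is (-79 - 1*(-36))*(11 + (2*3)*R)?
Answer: -731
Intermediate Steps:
(-79 - 1*(-36))*(11 + (2*3)*R) = (-79 - 1*(-36))*(11 + (2*3)*1) = (-79 + 36)*(11 + 6*1) = -43*(11 + 6) = -43*17 = -731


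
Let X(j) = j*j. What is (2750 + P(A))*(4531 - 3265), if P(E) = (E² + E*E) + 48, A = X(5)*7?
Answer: 81084768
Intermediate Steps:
X(j) = j²
A = 175 (A = 5²*7 = 25*7 = 175)
P(E) = 48 + 2*E² (P(E) = (E² + E²) + 48 = 2*E² + 48 = 48 + 2*E²)
(2750 + P(A))*(4531 - 3265) = (2750 + (48 + 2*175²))*(4531 - 3265) = (2750 + (48 + 2*30625))*1266 = (2750 + (48 + 61250))*1266 = (2750 + 61298)*1266 = 64048*1266 = 81084768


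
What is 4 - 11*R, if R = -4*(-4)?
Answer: -172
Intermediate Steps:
R = 16
4 - 11*R = 4 - 11*16 = 4 - 176 = -172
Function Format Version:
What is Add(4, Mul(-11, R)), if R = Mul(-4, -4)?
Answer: -172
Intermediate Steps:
R = 16
Add(4, Mul(-11, R)) = Add(4, Mul(-11, 16)) = Add(4, -176) = -172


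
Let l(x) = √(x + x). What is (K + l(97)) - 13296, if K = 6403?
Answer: -6893 + √194 ≈ -6879.1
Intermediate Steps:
l(x) = √2*√x (l(x) = √(2*x) = √2*√x)
(K + l(97)) - 13296 = (6403 + √2*√97) - 13296 = (6403 + √194) - 13296 = -6893 + √194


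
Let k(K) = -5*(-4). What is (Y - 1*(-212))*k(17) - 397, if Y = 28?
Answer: 4403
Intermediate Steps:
k(K) = 20
(Y - 1*(-212))*k(17) - 397 = (28 - 1*(-212))*20 - 397 = (28 + 212)*20 - 397 = 240*20 - 397 = 4800 - 397 = 4403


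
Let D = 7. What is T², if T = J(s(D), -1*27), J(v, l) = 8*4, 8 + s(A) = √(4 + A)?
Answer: 1024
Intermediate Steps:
s(A) = -8 + √(4 + A)
J(v, l) = 32
T = 32
T² = 32² = 1024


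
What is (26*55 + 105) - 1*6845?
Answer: -5310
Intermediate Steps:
(26*55 + 105) - 1*6845 = (1430 + 105) - 6845 = 1535 - 6845 = -5310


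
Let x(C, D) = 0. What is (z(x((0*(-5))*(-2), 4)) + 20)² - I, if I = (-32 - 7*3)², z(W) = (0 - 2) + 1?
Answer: -2448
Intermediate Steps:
z(W) = -1 (z(W) = -2 + 1 = -1)
I = 2809 (I = (-32 - 21)² = (-53)² = 2809)
(z(x((0*(-5))*(-2), 4)) + 20)² - I = (-1 + 20)² - 1*2809 = 19² - 2809 = 361 - 2809 = -2448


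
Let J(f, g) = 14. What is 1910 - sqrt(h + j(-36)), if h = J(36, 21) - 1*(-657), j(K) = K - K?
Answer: 1910 - sqrt(671) ≈ 1884.1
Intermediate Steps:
j(K) = 0
h = 671 (h = 14 - 1*(-657) = 14 + 657 = 671)
1910 - sqrt(h + j(-36)) = 1910 - sqrt(671 + 0) = 1910 - sqrt(671)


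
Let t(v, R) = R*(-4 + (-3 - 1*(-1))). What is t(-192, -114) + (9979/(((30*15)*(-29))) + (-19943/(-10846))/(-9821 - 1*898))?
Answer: 90263340631/132111675 ≈ 683.24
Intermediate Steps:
t(v, R) = -6*R (t(v, R) = R*(-4 + (-3 + 1)) = R*(-4 - 2) = R*(-6) = -6*R)
t(-192, -114) + (9979/(((30*15)*(-29))) + (-19943/(-10846))/(-9821 - 1*898)) = -6*(-114) + (9979/(((30*15)*(-29))) + (-19943/(-10846))/(-9821 - 1*898)) = 684 + (9979/((450*(-29))) + (-19943*(-1/10846))/(-9821 - 898)) = 684 + (9979/(-13050) + (1813/986)/(-10719)) = 684 + (9979*(-1/13050) + (1813/986)*(-1/10719)) = 684 + (-9979/13050 - 1813/10568934) = 684 - 101045069/132111675 = 90263340631/132111675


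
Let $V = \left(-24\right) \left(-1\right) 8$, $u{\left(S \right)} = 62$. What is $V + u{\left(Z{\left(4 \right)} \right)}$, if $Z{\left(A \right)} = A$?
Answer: $254$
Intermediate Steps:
$V = 192$ ($V = 24 \cdot 8 = 192$)
$V + u{\left(Z{\left(4 \right)} \right)} = 192 + 62 = 254$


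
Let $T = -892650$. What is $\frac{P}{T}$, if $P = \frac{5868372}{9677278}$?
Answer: $- \frac{489031}{719868517225} \approx -6.7933 \cdot 10^{-7}$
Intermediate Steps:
$P = \frac{2934186}{4838639}$ ($P = 5868372 \cdot \frac{1}{9677278} = \frac{2934186}{4838639} \approx 0.60641$)
$\frac{P}{T} = \frac{2934186}{4838639 \left(-892650\right)} = \frac{2934186}{4838639} \left(- \frac{1}{892650}\right) = - \frac{489031}{719868517225}$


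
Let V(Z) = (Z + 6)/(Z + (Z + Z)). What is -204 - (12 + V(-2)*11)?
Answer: -626/3 ≈ -208.67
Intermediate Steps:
V(Z) = (6 + Z)/(3*Z) (V(Z) = (6 + Z)/(Z + 2*Z) = (6 + Z)/((3*Z)) = (6 + Z)*(1/(3*Z)) = (6 + Z)/(3*Z))
-204 - (12 + V(-2)*11) = -204 - (12 + ((1/3)*(6 - 2)/(-2))*11) = -204 - (12 + ((1/3)*(-1/2)*4)*11) = -204 - (12 - 2/3*11) = -204 - (12 - 22/3) = -204 - 1*14/3 = -204 - 14/3 = -626/3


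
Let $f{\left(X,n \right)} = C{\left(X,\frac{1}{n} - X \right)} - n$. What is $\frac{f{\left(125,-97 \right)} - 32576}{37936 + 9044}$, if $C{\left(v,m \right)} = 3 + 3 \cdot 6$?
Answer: $- \frac{16229}{23490} \approx -0.69089$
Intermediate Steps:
$C{\left(v,m \right)} = 21$ ($C{\left(v,m \right)} = 3 + 18 = 21$)
$f{\left(X,n \right)} = 21 - n$
$\frac{f{\left(125,-97 \right)} - 32576}{37936 + 9044} = \frac{\left(21 - -97\right) - 32576}{37936 + 9044} = \frac{\left(21 + 97\right) - 32576}{46980} = \left(118 - 32576\right) \frac{1}{46980} = \left(-32458\right) \frac{1}{46980} = - \frac{16229}{23490}$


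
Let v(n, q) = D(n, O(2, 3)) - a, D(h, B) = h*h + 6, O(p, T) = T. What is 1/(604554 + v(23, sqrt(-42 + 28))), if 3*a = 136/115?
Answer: 345/208755569 ≈ 1.6527e-6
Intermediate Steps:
D(h, B) = 6 + h**2 (D(h, B) = h**2 + 6 = 6 + h**2)
a = 136/345 (a = (136/115)/3 = (136*(1/115))/3 = (1/3)*(136/115) = 136/345 ≈ 0.39420)
v(n, q) = 1934/345 + n**2 (v(n, q) = (6 + n**2) - 1*136/345 = (6 + n**2) - 136/345 = 1934/345 + n**2)
1/(604554 + v(23, sqrt(-42 + 28))) = 1/(604554 + (1934/345 + 23**2)) = 1/(604554 + (1934/345 + 529)) = 1/(604554 + 184439/345) = 1/(208755569/345) = 345/208755569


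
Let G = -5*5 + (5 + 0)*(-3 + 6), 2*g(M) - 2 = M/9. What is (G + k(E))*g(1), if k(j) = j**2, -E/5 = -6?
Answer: 8455/9 ≈ 939.44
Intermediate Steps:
E = 30 (E = -5*(-6) = 30)
g(M) = 1 + M/18 (g(M) = 1 + (M/9)/2 = 1 + M/18)
G = -10 (G = -25 + 5*3 = -25 + 15 = -10)
(G + k(E))*g(1) = (-10 + 30**2)*(1 + (1/18)*1) = (-10 + 900)*(1 + 1/18) = 890*(19/18) = 8455/9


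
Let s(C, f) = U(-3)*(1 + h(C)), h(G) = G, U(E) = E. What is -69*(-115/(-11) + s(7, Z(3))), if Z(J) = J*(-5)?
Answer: 10281/11 ≈ 934.64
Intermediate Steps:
Z(J) = -5*J
s(C, f) = -3 - 3*C (s(C, f) = -3*(1 + C) = -3 - 3*C)
-69*(-115/(-11) + s(7, Z(3))) = -69*(-115/(-11) + (-3 - 3*7)) = -69*(-115*(-1/11) + (-3 - 21)) = -69*(115/11 - 24) = -69*(-149/11) = 10281/11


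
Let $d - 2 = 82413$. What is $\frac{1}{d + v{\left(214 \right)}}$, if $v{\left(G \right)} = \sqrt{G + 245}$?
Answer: $\frac{82415}{6792231766} - \frac{3 \sqrt{51}}{6792231766} \approx 1.2131 \cdot 10^{-5}$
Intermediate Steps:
$v{\left(G \right)} = \sqrt{245 + G}$
$d = 82415$ ($d = 2 + 82413 = 82415$)
$\frac{1}{d + v{\left(214 \right)}} = \frac{1}{82415 + \sqrt{245 + 214}} = \frac{1}{82415 + \sqrt{459}} = \frac{1}{82415 + 3 \sqrt{51}}$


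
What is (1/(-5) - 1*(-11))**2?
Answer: 2916/25 ≈ 116.64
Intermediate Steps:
(1/(-5) - 1*(-11))**2 = (-1/5 + 11)**2 = (54/5)**2 = 2916/25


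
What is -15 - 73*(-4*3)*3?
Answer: 2613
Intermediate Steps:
-15 - 73*(-4*3)*3 = -15 - (-876)*3 = -15 - 73*(-36) = -15 + 2628 = 2613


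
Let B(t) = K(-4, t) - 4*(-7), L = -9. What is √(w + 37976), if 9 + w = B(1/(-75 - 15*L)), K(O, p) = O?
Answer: √37991 ≈ 194.91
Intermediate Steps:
B(t) = 24 (B(t) = -4 - 4*(-7) = -4 + 28 = 24)
w = 15 (w = -9 + 24 = 15)
√(w + 37976) = √(15 + 37976) = √37991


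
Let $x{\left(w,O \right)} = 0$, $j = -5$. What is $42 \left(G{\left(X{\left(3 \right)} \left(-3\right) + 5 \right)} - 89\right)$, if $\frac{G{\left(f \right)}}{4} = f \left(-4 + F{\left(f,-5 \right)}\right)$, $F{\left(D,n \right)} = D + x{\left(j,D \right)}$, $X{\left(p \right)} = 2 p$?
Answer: $33390$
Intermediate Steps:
$F{\left(D,n \right)} = D$ ($F{\left(D,n \right)} = D + 0 = D$)
$G{\left(f \right)} = 4 f \left(-4 + f\right)$
$42 \left(G{\left(X{\left(3 \right)} \left(-3\right) + 5 \right)} - 89\right) = 42 \left(4 \left(2 \cdot 3 \left(-3\right) + 5\right) \left(-4 + \left(2 \cdot 3 \left(-3\right) + 5\right)\right) - 89\right) = 42 \left(4 \left(6 \left(-3\right) + 5\right) \left(-4 + \left(6 \left(-3\right) + 5\right)\right) - 89\right) = 42 \left(4 \left(-18 + 5\right) \left(-4 + \left(-18 + 5\right)\right) - 89\right) = 42 \left(4 \left(-13\right) \left(-4 - 13\right) - 89\right) = 42 \left(4 \left(-13\right) \left(-17\right) - 89\right) = 42 \left(884 - 89\right) = 42 \cdot 795 = 33390$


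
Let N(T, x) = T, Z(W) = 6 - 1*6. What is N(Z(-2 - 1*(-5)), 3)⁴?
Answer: 0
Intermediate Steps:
Z(W) = 0 (Z(W) = 6 - 6 = 0)
N(Z(-2 - 1*(-5)), 3)⁴ = 0⁴ = 0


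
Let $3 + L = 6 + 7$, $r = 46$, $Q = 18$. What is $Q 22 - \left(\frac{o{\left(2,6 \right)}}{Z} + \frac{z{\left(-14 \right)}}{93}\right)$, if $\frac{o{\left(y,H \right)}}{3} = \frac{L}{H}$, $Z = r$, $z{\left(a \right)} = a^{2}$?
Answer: $\frac{1684607}{4278} \approx 393.78$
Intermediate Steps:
$Z = 46$
$L = 10$ ($L = -3 + \left(6 + 7\right) = -3 + 13 = 10$)
$o{\left(y,H \right)} = \frac{30}{H}$ ($o{\left(y,H \right)} = 3 \frac{10}{H} = \frac{30}{H}$)
$Q 22 - \left(\frac{o{\left(2,6 \right)}}{Z} + \frac{z{\left(-14 \right)}}{93}\right) = 18 \cdot 22 - \left(\frac{30 \cdot \frac{1}{6}}{46} + \frac{\left(-14\right)^{2}}{93}\right) = 396 - \left(30 \cdot \frac{1}{6} \cdot \frac{1}{46} + 196 \cdot \frac{1}{93}\right) = 396 - \left(5 \cdot \frac{1}{46} + \frac{196}{93}\right) = 396 - \left(\frac{5}{46} + \frac{196}{93}\right) = 396 - \frac{9481}{4278} = \frac{1684607}{4278}$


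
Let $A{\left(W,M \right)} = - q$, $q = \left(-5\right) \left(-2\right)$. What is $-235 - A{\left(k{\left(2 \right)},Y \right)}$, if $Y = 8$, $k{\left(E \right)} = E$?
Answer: $-225$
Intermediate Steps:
$q = 10$
$A{\left(W,M \right)} = -10$ ($A{\left(W,M \right)} = \left(-1\right) 10 = -10$)
$-235 - A{\left(k{\left(2 \right)},Y \right)} = -235 - -10 = -235 + 10 = -225$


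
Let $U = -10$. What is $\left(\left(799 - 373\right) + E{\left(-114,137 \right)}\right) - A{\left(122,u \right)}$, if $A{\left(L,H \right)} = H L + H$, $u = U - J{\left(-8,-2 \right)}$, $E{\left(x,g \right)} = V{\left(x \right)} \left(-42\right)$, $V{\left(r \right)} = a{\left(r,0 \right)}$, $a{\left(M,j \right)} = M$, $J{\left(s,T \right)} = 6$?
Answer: $7182$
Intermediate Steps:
$V{\left(r \right)} = r$
$E{\left(x,g \right)} = - 42 x$ ($E{\left(x,g \right)} = x \left(-42\right) = - 42 x$)
$u = -16$ ($u = -10 - 6 = -16$)
$A{\left(L,H \right)} = H + H L$
$\left(\left(799 - 373\right) + E{\left(-114,137 \right)}\right) - A{\left(122,u \right)} = \left(\left(799 - 373\right) - -4788\right) - - 16 \left(1 + 122\right) = \left(426 + 4788\right) - \left(-16\right) 123 = 5214 - -1968 = 5214 + 1968 = 7182$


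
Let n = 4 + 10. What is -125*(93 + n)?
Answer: -13375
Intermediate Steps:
n = 14
-125*(93 + n) = -125*(93 + 14) = -125*107 = -13375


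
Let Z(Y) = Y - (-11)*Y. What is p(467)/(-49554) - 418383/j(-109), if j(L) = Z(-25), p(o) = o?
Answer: 3455401847/2477700 ≈ 1394.6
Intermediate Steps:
Z(Y) = 12*Y (Z(Y) = Y + 11*Y = 12*Y)
j(L) = -300 (j(L) = 12*(-25) = -300)
p(467)/(-49554) - 418383/j(-109) = 467/(-49554) - 418383/(-300) = 467*(-1/49554) - 418383*(-1/300) = -467/49554 + 139461/100 = 3455401847/2477700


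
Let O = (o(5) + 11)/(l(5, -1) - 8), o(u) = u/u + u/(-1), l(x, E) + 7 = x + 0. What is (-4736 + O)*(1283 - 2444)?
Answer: 54993087/10 ≈ 5.4993e+6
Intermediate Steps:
l(x, E) = -7 + x (l(x, E) = -7 + (x + 0) = -7 + x)
o(u) = 1 - u (o(u) = 1 + u*(-1) = 1 - u)
O = -7/10 (O = ((1 - 1*5) + 11)/((-7 + 5) - 8) = ((1 - 5) + 11)/(-2 - 8) = (-4 + 11)/(-10) = -⅒*7 = -7/10 ≈ -0.70000)
(-4736 + O)*(1283 - 2444) = (-4736 - 7/10)*(1283 - 2444) = -47367/10*(-1161) = 54993087/10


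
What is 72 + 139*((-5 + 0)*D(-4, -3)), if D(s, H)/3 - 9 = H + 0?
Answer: -12438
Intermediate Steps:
D(s, H) = 27 + 3*H (D(s, H) = 27 + 3*(H + 0) = 27 + 3*H)
72 + 139*((-5 + 0)*D(-4, -3)) = 72 + 139*((-5 + 0)*(27 + 3*(-3))) = 72 + 139*(-5*(27 - 9)) = 72 + 139*(-5*18) = 72 + 139*(-90) = 72 - 12510 = -12438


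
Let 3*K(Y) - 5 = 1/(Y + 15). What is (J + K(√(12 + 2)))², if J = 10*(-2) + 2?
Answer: 35528330/133563 + 20648*√14/400689 ≈ 266.20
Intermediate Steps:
K(Y) = 5/3 + 1/(3*(15 + Y)) (K(Y) = 5/3 + 1/(3*(Y + 15)) = 5/3 + 1/(3*(15 + Y)))
J = -18 (J = -20 + 2 = -18)
(J + K(√(12 + 2)))² = (-18 + (76 + 5*√(12 + 2))/(3*(15 + √(12 + 2))))² = (-18 + (76 + 5*√14)/(3*(15 + √14)))²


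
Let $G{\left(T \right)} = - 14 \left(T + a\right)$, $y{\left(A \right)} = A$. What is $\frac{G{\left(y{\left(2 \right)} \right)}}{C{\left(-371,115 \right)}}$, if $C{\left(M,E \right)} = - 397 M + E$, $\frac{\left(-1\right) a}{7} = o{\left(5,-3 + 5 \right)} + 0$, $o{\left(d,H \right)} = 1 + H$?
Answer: $\frac{7}{3879} \approx 0.0018046$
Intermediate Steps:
$a = -21$ ($a = - 7 \left(\left(1 + \left(-3 + 5\right)\right) + 0\right) = - 7 \left(\left(1 + 2\right) + 0\right) = - 7 \left(3 + 0\right) = \left(-7\right) 3 = -21$)
$C{\left(M,E \right)} = E - 397 M$
$G{\left(T \right)} = 294 - 14 T$ ($G{\left(T \right)} = - 14 \left(T - 21\right) = - 14 \left(-21 + T\right) = 294 - 14 T$)
$\frac{G{\left(y{\left(2 \right)} \right)}}{C{\left(-371,115 \right)}} = \frac{294 - 28}{115 - -147287} = \frac{294 - 28}{115 + 147287} = \frac{266}{147402} = 266 \cdot \frac{1}{147402} = \frac{7}{3879}$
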